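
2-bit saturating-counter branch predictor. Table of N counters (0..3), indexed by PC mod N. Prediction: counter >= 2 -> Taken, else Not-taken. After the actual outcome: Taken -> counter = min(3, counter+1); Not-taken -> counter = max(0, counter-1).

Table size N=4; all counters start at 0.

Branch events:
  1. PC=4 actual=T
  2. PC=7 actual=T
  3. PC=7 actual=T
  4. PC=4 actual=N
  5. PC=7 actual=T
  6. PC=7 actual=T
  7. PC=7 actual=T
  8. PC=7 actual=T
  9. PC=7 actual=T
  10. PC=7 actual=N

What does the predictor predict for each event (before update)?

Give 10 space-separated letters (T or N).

Answer: N N N N T T T T T T

Derivation:
Ev 1: PC=4 idx=0 pred=N actual=T -> ctr[0]=1
Ev 2: PC=7 idx=3 pred=N actual=T -> ctr[3]=1
Ev 3: PC=7 idx=3 pred=N actual=T -> ctr[3]=2
Ev 4: PC=4 idx=0 pred=N actual=N -> ctr[0]=0
Ev 5: PC=7 idx=3 pred=T actual=T -> ctr[3]=3
Ev 6: PC=7 idx=3 pred=T actual=T -> ctr[3]=3
Ev 7: PC=7 idx=3 pred=T actual=T -> ctr[3]=3
Ev 8: PC=7 idx=3 pred=T actual=T -> ctr[3]=3
Ev 9: PC=7 idx=3 pred=T actual=T -> ctr[3]=3
Ev 10: PC=7 idx=3 pred=T actual=N -> ctr[3]=2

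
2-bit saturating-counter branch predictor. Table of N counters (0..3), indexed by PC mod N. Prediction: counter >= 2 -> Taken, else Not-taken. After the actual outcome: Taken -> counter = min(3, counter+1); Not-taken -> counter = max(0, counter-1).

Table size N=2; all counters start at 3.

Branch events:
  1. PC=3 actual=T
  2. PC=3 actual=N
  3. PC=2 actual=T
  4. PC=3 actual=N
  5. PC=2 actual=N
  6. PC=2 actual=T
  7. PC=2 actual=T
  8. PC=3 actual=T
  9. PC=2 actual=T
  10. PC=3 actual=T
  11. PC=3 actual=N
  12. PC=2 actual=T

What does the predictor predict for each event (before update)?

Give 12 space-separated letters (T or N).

Answer: T T T T T T T N T T T T

Derivation:
Ev 1: PC=3 idx=1 pred=T actual=T -> ctr[1]=3
Ev 2: PC=3 idx=1 pred=T actual=N -> ctr[1]=2
Ev 3: PC=2 idx=0 pred=T actual=T -> ctr[0]=3
Ev 4: PC=3 idx=1 pred=T actual=N -> ctr[1]=1
Ev 5: PC=2 idx=0 pred=T actual=N -> ctr[0]=2
Ev 6: PC=2 idx=0 pred=T actual=T -> ctr[0]=3
Ev 7: PC=2 idx=0 pred=T actual=T -> ctr[0]=3
Ev 8: PC=3 idx=1 pred=N actual=T -> ctr[1]=2
Ev 9: PC=2 idx=0 pred=T actual=T -> ctr[0]=3
Ev 10: PC=3 idx=1 pred=T actual=T -> ctr[1]=3
Ev 11: PC=3 idx=1 pred=T actual=N -> ctr[1]=2
Ev 12: PC=2 idx=0 pred=T actual=T -> ctr[0]=3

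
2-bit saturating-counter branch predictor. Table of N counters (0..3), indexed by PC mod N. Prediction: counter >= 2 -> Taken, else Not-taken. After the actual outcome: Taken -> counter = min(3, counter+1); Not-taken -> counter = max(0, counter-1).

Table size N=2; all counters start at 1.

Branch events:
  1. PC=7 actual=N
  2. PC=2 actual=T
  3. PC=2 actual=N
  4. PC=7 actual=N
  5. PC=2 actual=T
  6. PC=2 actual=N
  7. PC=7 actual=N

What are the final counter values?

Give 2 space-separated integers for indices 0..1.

Answer: 1 0

Derivation:
Ev 1: PC=7 idx=1 pred=N actual=N -> ctr[1]=0
Ev 2: PC=2 idx=0 pred=N actual=T -> ctr[0]=2
Ev 3: PC=2 idx=0 pred=T actual=N -> ctr[0]=1
Ev 4: PC=7 idx=1 pred=N actual=N -> ctr[1]=0
Ev 5: PC=2 idx=0 pred=N actual=T -> ctr[0]=2
Ev 6: PC=2 idx=0 pred=T actual=N -> ctr[0]=1
Ev 7: PC=7 idx=1 pred=N actual=N -> ctr[1]=0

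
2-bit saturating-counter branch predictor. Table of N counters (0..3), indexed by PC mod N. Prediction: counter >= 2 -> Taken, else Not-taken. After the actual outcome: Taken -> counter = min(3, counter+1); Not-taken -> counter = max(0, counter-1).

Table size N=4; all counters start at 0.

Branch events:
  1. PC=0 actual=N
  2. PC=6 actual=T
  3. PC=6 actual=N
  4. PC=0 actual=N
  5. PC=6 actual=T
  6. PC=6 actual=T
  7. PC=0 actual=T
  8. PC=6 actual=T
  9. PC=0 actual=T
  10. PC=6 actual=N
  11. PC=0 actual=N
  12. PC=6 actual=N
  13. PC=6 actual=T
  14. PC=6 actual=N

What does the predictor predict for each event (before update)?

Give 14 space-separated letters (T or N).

Answer: N N N N N N N T N T T T N T

Derivation:
Ev 1: PC=0 idx=0 pred=N actual=N -> ctr[0]=0
Ev 2: PC=6 idx=2 pred=N actual=T -> ctr[2]=1
Ev 3: PC=6 idx=2 pred=N actual=N -> ctr[2]=0
Ev 4: PC=0 idx=0 pred=N actual=N -> ctr[0]=0
Ev 5: PC=6 idx=2 pred=N actual=T -> ctr[2]=1
Ev 6: PC=6 idx=2 pred=N actual=T -> ctr[2]=2
Ev 7: PC=0 idx=0 pred=N actual=T -> ctr[0]=1
Ev 8: PC=6 idx=2 pred=T actual=T -> ctr[2]=3
Ev 9: PC=0 idx=0 pred=N actual=T -> ctr[0]=2
Ev 10: PC=6 idx=2 pred=T actual=N -> ctr[2]=2
Ev 11: PC=0 idx=0 pred=T actual=N -> ctr[0]=1
Ev 12: PC=6 idx=2 pred=T actual=N -> ctr[2]=1
Ev 13: PC=6 idx=2 pred=N actual=T -> ctr[2]=2
Ev 14: PC=6 idx=2 pred=T actual=N -> ctr[2]=1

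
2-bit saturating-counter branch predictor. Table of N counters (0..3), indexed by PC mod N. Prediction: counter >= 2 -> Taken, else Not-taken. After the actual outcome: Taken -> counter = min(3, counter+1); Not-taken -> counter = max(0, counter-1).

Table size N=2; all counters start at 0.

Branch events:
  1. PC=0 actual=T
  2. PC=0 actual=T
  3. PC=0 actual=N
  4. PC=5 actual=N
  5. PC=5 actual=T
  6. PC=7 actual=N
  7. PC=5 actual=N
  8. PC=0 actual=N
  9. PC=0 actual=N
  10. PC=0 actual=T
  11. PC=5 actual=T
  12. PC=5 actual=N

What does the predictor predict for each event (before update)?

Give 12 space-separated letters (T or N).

Answer: N N T N N N N N N N N N

Derivation:
Ev 1: PC=0 idx=0 pred=N actual=T -> ctr[0]=1
Ev 2: PC=0 idx=0 pred=N actual=T -> ctr[0]=2
Ev 3: PC=0 idx=0 pred=T actual=N -> ctr[0]=1
Ev 4: PC=5 idx=1 pred=N actual=N -> ctr[1]=0
Ev 5: PC=5 idx=1 pred=N actual=T -> ctr[1]=1
Ev 6: PC=7 idx=1 pred=N actual=N -> ctr[1]=0
Ev 7: PC=5 idx=1 pred=N actual=N -> ctr[1]=0
Ev 8: PC=0 idx=0 pred=N actual=N -> ctr[0]=0
Ev 9: PC=0 idx=0 pred=N actual=N -> ctr[0]=0
Ev 10: PC=0 idx=0 pred=N actual=T -> ctr[0]=1
Ev 11: PC=5 idx=1 pred=N actual=T -> ctr[1]=1
Ev 12: PC=5 idx=1 pred=N actual=N -> ctr[1]=0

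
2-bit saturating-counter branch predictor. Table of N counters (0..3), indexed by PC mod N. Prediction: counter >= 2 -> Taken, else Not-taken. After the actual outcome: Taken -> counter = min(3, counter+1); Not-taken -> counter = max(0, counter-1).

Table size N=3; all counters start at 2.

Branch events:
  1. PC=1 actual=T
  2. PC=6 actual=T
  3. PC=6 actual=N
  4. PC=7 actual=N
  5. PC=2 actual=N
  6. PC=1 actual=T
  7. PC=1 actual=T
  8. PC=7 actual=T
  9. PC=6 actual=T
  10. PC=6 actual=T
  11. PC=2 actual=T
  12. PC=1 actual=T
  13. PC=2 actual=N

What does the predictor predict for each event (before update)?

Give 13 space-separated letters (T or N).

Ev 1: PC=1 idx=1 pred=T actual=T -> ctr[1]=3
Ev 2: PC=6 idx=0 pred=T actual=T -> ctr[0]=3
Ev 3: PC=6 idx=0 pred=T actual=N -> ctr[0]=2
Ev 4: PC=7 idx=1 pred=T actual=N -> ctr[1]=2
Ev 5: PC=2 idx=2 pred=T actual=N -> ctr[2]=1
Ev 6: PC=1 idx=1 pred=T actual=T -> ctr[1]=3
Ev 7: PC=1 idx=1 pred=T actual=T -> ctr[1]=3
Ev 8: PC=7 idx=1 pred=T actual=T -> ctr[1]=3
Ev 9: PC=6 idx=0 pred=T actual=T -> ctr[0]=3
Ev 10: PC=6 idx=0 pred=T actual=T -> ctr[0]=3
Ev 11: PC=2 idx=2 pred=N actual=T -> ctr[2]=2
Ev 12: PC=1 idx=1 pred=T actual=T -> ctr[1]=3
Ev 13: PC=2 idx=2 pred=T actual=N -> ctr[2]=1

Answer: T T T T T T T T T T N T T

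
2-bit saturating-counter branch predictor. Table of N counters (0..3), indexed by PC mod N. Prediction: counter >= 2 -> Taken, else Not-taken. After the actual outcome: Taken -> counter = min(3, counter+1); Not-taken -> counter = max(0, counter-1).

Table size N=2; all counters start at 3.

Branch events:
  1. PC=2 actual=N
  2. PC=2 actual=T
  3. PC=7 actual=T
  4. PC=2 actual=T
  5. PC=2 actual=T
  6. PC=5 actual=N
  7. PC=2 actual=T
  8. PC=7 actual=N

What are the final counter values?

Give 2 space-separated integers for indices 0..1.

Answer: 3 1

Derivation:
Ev 1: PC=2 idx=0 pred=T actual=N -> ctr[0]=2
Ev 2: PC=2 idx=0 pred=T actual=T -> ctr[0]=3
Ev 3: PC=7 idx=1 pred=T actual=T -> ctr[1]=3
Ev 4: PC=2 idx=0 pred=T actual=T -> ctr[0]=3
Ev 5: PC=2 idx=0 pred=T actual=T -> ctr[0]=3
Ev 6: PC=5 idx=1 pred=T actual=N -> ctr[1]=2
Ev 7: PC=2 idx=0 pred=T actual=T -> ctr[0]=3
Ev 8: PC=7 idx=1 pred=T actual=N -> ctr[1]=1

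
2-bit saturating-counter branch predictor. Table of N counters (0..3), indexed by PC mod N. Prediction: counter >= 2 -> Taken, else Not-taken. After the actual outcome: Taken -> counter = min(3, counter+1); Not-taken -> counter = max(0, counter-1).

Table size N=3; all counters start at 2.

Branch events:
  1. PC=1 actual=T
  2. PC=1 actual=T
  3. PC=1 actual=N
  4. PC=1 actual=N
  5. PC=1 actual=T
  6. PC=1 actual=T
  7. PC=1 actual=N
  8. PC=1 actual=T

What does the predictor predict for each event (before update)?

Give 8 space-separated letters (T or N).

Answer: T T T T N T T T

Derivation:
Ev 1: PC=1 idx=1 pred=T actual=T -> ctr[1]=3
Ev 2: PC=1 idx=1 pred=T actual=T -> ctr[1]=3
Ev 3: PC=1 idx=1 pred=T actual=N -> ctr[1]=2
Ev 4: PC=1 idx=1 pred=T actual=N -> ctr[1]=1
Ev 5: PC=1 idx=1 pred=N actual=T -> ctr[1]=2
Ev 6: PC=1 idx=1 pred=T actual=T -> ctr[1]=3
Ev 7: PC=1 idx=1 pred=T actual=N -> ctr[1]=2
Ev 8: PC=1 idx=1 pred=T actual=T -> ctr[1]=3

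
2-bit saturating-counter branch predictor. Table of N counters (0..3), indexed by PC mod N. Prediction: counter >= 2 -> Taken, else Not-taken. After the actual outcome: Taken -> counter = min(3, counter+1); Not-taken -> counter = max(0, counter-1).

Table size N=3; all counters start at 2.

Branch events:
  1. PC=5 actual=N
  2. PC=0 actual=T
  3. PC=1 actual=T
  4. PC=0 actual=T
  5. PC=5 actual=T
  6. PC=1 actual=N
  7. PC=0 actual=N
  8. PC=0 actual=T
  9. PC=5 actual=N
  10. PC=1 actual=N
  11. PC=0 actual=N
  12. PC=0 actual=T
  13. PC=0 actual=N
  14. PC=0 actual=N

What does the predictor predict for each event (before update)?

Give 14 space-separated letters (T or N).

Answer: T T T T N T T T T T T T T T

Derivation:
Ev 1: PC=5 idx=2 pred=T actual=N -> ctr[2]=1
Ev 2: PC=0 idx=0 pred=T actual=T -> ctr[0]=3
Ev 3: PC=1 idx=1 pred=T actual=T -> ctr[1]=3
Ev 4: PC=0 idx=0 pred=T actual=T -> ctr[0]=3
Ev 5: PC=5 idx=2 pred=N actual=T -> ctr[2]=2
Ev 6: PC=1 idx=1 pred=T actual=N -> ctr[1]=2
Ev 7: PC=0 idx=0 pred=T actual=N -> ctr[0]=2
Ev 8: PC=0 idx=0 pred=T actual=T -> ctr[0]=3
Ev 9: PC=5 idx=2 pred=T actual=N -> ctr[2]=1
Ev 10: PC=1 idx=1 pred=T actual=N -> ctr[1]=1
Ev 11: PC=0 idx=0 pred=T actual=N -> ctr[0]=2
Ev 12: PC=0 idx=0 pred=T actual=T -> ctr[0]=3
Ev 13: PC=0 idx=0 pred=T actual=N -> ctr[0]=2
Ev 14: PC=0 idx=0 pred=T actual=N -> ctr[0]=1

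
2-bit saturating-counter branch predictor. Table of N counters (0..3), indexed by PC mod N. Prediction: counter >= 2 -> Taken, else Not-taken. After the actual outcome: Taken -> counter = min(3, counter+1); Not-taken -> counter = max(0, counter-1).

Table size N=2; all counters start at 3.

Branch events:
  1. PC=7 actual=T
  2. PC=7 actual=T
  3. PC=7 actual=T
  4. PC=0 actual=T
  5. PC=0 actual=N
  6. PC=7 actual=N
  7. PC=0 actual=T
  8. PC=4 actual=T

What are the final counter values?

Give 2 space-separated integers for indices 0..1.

Answer: 3 2

Derivation:
Ev 1: PC=7 idx=1 pred=T actual=T -> ctr[1]=3
Ev 2: PC=7 idx=1 pred=T actual=T -> ctr[1]=3
Ev 3: PC=7 idx=1 pred=T actual=T -> ctr[1]=3
Ev 4: PC=0 idx=0 pred=T actual=T -> ctr[0]=3
Ev 5: PC=0 idx=0 pred=T actual=N -> ctr[0]=2
Ev 6: PC=7 idx=1 pred=T actual=N -> ctr[1]=2
Ev 7: PC=0 idx=0 pred=T actual=T -> ctr[0]=3
Ev 8: PC=4 idx=0 pred=T actual=T -> ctr[0]=3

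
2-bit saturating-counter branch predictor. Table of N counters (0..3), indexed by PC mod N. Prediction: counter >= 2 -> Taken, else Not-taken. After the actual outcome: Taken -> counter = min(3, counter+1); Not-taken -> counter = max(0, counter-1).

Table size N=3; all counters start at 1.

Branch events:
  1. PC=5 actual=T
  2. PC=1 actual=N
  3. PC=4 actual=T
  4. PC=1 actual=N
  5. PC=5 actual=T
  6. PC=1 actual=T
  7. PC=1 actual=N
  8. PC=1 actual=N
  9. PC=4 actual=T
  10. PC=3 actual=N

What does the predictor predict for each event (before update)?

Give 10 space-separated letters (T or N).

Ev 1: PC=5 idx=2 pred=N actual=T -> ctr[2]=2
Ev 2: PC=1 idx=1 pred=N actual=N -> ctr[1]=0
Ev 3: PC=4 idx=1 pred=N actual=T -> ctr[1]=1
Ev 4: PC=1 idx=1 pred=N actual=N -> ctr[1]=0
Ev 5: PC=5 idx=2 pred=T actual=T -> ctr[2]=3
Ev 6: PC=1 idx=1 pred=N actual=T -> ctr[1]=1
Ev 7: PC=1 idx=1 pred=N actual=N -> ctr[1]=0
Ev 8: PC=1 idx=1 pred=N actual=N -> ctr[1]=0
Ev 9: PC=4 idx=1 pred=N actual=T -> ctr[1]=1
Ev 10: PC=3 idx=0 pred=N actual=N -> ctr[0]=0

Answer: N N N N T N N N N N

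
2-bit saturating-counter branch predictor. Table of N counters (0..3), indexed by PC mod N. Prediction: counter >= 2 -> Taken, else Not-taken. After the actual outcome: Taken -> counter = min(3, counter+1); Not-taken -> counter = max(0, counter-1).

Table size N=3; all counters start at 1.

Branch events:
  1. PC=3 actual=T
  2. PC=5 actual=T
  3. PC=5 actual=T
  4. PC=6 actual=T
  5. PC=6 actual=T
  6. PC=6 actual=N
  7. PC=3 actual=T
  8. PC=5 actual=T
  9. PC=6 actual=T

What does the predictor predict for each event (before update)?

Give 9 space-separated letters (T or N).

Ev 1: PC=3 idx=0 pred=N actual=T -> ctr[0]=2
Ev 2: PC=5 idx=2 pred=N actual=T -> ctr[2]=2
Ev 3: PC=5 idx=2 pred=T actual=T -> ctr[2]=3
Ev 4: PC=6 idx=0 pred=T actual=T -> ctr[0]=3
Ev 5: PC=6 idx=0 pred=T actual=T -> ctr[0]=3
Ev 6: PC=6 idx=0 pred=T actual=N -> ctr[0]=2
Ev 7: PC=3 idx=0 pred=T actual=T -> ctr[0]=3
Ev 8: PC=5 idx=2 pred=T actual=T -> ctr[2]=3
Ev 9: PC=6 idx=0 pred=T actual=T -> ctr[0]=3

Answer: N N T T T T T T T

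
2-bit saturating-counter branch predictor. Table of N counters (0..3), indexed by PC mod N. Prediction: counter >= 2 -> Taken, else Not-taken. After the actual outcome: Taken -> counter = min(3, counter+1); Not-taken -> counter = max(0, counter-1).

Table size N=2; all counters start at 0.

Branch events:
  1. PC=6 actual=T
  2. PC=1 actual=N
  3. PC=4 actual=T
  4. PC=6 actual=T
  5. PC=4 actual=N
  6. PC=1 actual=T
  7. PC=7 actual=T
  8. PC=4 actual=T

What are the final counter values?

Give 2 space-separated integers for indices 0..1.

Answer: 3 2

Derivation:
Ev 1: PC=6 idx=0 pred=N actual=T -> ctr[0]=1
Ev 2: PC=1 idx=1 pred=N actual=N -> ctr[1]=0
Ev 3: PC=4 idx=0 pred=N actual=T -> ctr[0]=2
Ev 4: PC=6 idx=0 pred=T actual=T -> ctr[0]=3
Ev 5: PC=4 idx=0 pred=T actual=N -> ctr[0]=2
Ev 6: PC=1 idx=1 pred=N actual=T -> ctr[1]=1
Ev 7: PC=7 idx=1 pred=N actual=T -> ctr[1]=2
Ev 8: PC=4 idx=0 pred=T actual=T -> ctr[0]=3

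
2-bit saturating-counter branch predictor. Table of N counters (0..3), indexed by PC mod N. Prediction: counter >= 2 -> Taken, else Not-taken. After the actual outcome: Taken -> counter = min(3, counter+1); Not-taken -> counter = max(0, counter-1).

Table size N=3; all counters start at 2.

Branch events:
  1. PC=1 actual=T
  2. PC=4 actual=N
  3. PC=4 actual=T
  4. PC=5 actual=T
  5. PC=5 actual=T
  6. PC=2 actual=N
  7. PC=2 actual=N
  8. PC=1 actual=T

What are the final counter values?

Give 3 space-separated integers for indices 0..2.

Answer: 2 3 1

Derivation:
Ev 1: PC=1 idx=1 pred=T actual=T -> ctr[1]=3
Ev 2: PC=4 idx=1 pred=T actual=N -> ctr[1]=2
Ev 3: PC=4 idx=1 pred=T actual=T -> ctr[1]=3
Ev 4: PC=5 idx=2 pred=T actual=T -> ctr[2]=3
Ev 5: PC=5 idx=2 pred=T actual=T -> ctr[2]=3
Ev 6: PC=2 idx=2 pred=T actual=N -> ctr[2]=2
Ev 7: PC=2 idx=2 pred=T actual=N -> ctr[2]=1
Ev 8: PC=1 idx=1 pred=T actual=T -> ctr[1]=3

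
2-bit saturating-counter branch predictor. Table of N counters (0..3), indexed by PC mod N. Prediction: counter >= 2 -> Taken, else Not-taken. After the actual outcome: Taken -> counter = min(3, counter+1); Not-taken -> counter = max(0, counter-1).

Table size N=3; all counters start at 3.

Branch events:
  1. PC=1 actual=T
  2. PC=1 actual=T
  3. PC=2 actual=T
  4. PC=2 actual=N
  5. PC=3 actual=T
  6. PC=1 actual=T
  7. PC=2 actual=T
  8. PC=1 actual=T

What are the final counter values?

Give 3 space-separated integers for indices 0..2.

Answer: 3 3 3

Derivation:
Ev 1: PC=1 idx=1 pred=T actual=T -> ctr[1]=3
Ev 2: PC=1 idx=1 pred=T actual=T -> ctr[1]=3
Ev 3: PC=2 idx=2 pred=T actual=T -> ctr[2]=3
Ev 4: PC=2 idx=2 pred=T actual=N -> ctr[2]=2
Ev 5: PC=3 idx=0 pred=T actual=T -> ctr[0]=3
Ev 6: PC=1 idx=1 pred=T actual=T -> ctr[1]=3
Ev 7: PC=2 idx=2 pred=T actual=T -> ctr[2]=3
Ev 8: PC=1 idx=1 pred=T actual=T -> ctr[1]=3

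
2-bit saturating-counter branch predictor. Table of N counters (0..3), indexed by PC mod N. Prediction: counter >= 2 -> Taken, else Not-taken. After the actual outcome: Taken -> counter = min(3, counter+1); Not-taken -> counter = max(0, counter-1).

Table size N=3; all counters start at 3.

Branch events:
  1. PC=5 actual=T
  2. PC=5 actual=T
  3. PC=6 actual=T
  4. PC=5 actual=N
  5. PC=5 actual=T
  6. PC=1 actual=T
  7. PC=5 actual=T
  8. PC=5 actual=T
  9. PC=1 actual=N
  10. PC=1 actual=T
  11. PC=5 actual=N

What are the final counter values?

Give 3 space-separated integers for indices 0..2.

Answer: 3 3 2

Derivation:
Ev 1: PC=5 idx=2 pred=T actual=T -> ctr[2]=3
Ev 2: PC=5 idx=2 pred=T actual=T -> ctr[2]=3
Ev 3: PC=6 idx=0 pred=T actual=T -> ctr[0]=3
Ev 4: PC=5 idx=2 pred=T actual=N -> ctr[2]=2
Ev 5: PC=5 idx=2 pred=T actual=T -> ctr[2]=3
Ev 6: PC=1 idx=1 pred=T actual=T -> ctr[1]=3
Ev 7: PC=5 idx=2 pred=T actual=T -> ctr[2]=3
Ev 8: PC=5 idx=2 pred=T actual=T -> ctr[2]=3
Ev 9: PC=1 idx=1 pred=T actual=N -> ctr[1]=2
Ev 10: PC=1 idx=1 pred=T actual=T -> ctr[1]=3
Ev 11: PC=5 idx=2 pred=T actual=N -> ctr[2]=2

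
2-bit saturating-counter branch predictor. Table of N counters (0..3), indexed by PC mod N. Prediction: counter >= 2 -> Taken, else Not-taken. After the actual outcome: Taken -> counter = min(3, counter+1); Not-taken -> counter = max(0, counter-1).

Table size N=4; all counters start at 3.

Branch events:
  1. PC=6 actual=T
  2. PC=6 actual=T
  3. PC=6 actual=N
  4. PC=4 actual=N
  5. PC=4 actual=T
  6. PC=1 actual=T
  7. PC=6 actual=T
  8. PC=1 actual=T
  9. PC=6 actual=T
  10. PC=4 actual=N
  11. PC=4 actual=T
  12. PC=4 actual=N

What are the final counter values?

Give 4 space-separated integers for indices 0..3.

Ev 1: PC=6 idx=2 pred=T actual=T -> ctr[2]=3
Ev 2: PC=6 idx=2 pred=T actual=T -> ctr[2]=3
Ev 3: PC=6 idx=2 pred=T actual=N -> ctr[2]=2
Ev 4: PC=4 idx=0 pred=T actual=N -> ctr[0]=2
Ev 5: PC=4 idx=0 pred=T actual=T -> ctr[0]=3
Ev 6: PC=1 idx=1 pred=T actual=T -> ctr[1]=3
Ev 7: PC=6 idx=2 pred=T actual=T -> ctr[2]=3
Ev 8: PC=1 idx=1 pred=T actual=T -> ctr[1]=3
Ev 9: PC=6 idx=2 pred=T actual=T -> ctr[2]=3
Ev 10: PC=4 idx=0 pred=T actual=N -> ctr[0]=2
Ev 11: PC=4 idx=0 pred=T actual=T -> ctr[0]=3
Ev 12: PC=4 idx=0 pred=T actual=N -> ctr[0]=2

Answer: 2 3 3 3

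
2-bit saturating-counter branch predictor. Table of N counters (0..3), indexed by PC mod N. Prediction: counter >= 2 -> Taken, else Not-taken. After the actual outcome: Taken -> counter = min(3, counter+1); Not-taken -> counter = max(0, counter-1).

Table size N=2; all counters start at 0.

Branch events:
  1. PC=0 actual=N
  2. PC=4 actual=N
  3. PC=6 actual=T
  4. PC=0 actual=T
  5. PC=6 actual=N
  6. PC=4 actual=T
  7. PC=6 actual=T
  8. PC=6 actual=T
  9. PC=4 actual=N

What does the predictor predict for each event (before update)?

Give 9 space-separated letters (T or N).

Answer: N N N N T N T T T

Derivation:
Ev 1: PC=0 idx=0 pred=N actual=N -> ctr[0]=0
Ev 2: PC=4 idx=0 pred=N actual=N -> ctr[0]=0
Ev 3: PC=6 idx=0 pred=N actual=T -> ctr[0]=1
Ev 4: PC=0 idx=0 pred=N actual=T -> ctr[0]=2
Ev 5: PC=6 idx=0 pred=T actual=N -> ctr[0]=1
Ev 6: PC=4 idx=0 pred=N actual=T -> ctr[0]=2
Ev 7: PC=6 idx=0 pred=T actual=T -> ctr[0]=3
Ev 8: PC=6 idx=0 pred=T actual=T -> ctr[0]=3
Ev 9: PC=4 idx=0 pred=T actual=N -> ctr[0]=2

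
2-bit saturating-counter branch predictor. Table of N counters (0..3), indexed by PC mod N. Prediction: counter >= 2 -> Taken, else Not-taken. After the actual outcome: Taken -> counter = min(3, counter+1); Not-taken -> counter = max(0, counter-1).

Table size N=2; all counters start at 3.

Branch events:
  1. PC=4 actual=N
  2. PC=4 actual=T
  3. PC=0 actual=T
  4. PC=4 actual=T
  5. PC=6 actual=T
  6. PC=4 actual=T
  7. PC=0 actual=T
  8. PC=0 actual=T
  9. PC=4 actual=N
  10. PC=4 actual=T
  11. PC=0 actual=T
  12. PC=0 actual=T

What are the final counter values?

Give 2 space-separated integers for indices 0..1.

Answer: 3 3

Derivation:
Ev 1: PC=4 idx=0 pred=T actual=N -> ctr[0]=2
Ev 2: PC=4 idx=0 pred=T actual=T -> ctr[0]=3
Ev 3: PC=0 idx=0 pred=T actual=T -> ctr[0]=3
Ev 4: PC=4 idx=0 pred=T actual=T -> ctr[0]=3
Ev 5: PC=6 idx=0 pred=T actual=T -> ctr[0]=3
Ev 6: PC=4 idx=0 pred=T actual=T -> ctr[0]=3
Ev 7: PC=0 idx=0 pred=T actual=T -> ctr[0]=3
Ev 8: PC=0 idx=0 pred=T actual=T -> ctr[0]=3
Ev 9: PC=4 idx=0 pred=T actual=N -> ctr[0]=2
Ev 10: PC=4 idx=0 pred=T actual=T -> ctr[0]=3
Ev 11: PC=0 idx=0 pred=T actual=T -> ctr[0]=3
Ev 12: PC=0 idx=0 pred=T actual=T -> ctr[0]=3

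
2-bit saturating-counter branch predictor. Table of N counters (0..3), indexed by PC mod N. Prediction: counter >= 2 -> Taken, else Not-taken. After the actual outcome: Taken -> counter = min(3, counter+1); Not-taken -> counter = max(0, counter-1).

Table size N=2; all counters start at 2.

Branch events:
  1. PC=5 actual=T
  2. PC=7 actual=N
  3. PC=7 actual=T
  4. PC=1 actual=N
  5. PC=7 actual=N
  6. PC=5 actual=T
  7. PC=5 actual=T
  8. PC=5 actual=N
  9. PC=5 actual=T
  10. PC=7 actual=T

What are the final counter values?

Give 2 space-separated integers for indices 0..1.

Ev 1: PC=5 idx=1 pred=T actual=T -> ctr[1]=3
Ev 2: PC=7 idx=1 pred=T actual=N -> ctr[1]=2
Ev 3: PC=7 idx=1 pred=T actual=T -> ctr[1]=3
Ev 4: PC=1 idx=1 pred=T actual=N -> ctr[1]=2
Ev 5: PC=7 idx=1 pred=T actual=N -> ctr[1]=1
Ev 6: PC=5 idx=1 pred=N actual=T -> ctr[1]=2
Ev 7: PC=5 idx=1 pred=T actual=T -> ctr[1]=3
Ev 8: PC=5 idx=1 pred=T actual=N -> ctr[1]=2
Ev 9: PC=5 idx=1 pred=T actual=T -> ctr[1]=3
Ev 10: PC=7 idx=1 pred=T actual=T -> ctr[1]=3

Answer: 2 3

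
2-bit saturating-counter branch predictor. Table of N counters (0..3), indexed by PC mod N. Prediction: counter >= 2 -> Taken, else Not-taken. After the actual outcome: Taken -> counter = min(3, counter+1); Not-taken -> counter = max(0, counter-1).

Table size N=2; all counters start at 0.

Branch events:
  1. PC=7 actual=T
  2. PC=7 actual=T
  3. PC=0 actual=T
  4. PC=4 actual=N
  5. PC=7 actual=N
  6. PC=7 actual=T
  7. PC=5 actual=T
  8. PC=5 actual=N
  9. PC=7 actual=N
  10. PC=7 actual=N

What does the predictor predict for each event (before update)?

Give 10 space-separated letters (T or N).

Ev 1: PC=7 idx=1 pred=N actual=T -> ctr[1]=1
Ev 2: PC=7 idx=1 pred=N actual=T -> ctr[1]=2
Ev 3: PC=0 idx=0 pred=N actual=T -> ctr[0]=1
Ev 4: PC=4 idx=0 pred=N actual=N -> ctr[0]=0
Ev 5: PC=7 idx=1 pred=T actual=N -> ctr[1]=1
Ev 6: PC=7 idx=1 pred=N actual=T -> ctr[1]=2
Ev 7: PC=5 idx=1 pred=T actual=T -> ctr[1]=3
Ev 8: PC=5 idx=1 pred=T actual=N -> ctr[1]=2
Ev 9: PC=7 idx=1 pred=T actual=N -> ctr[1]=1
Ev 10: PC=7 idx=1 pred=N actual=N -> ctr[1]=0

Answer: N N N N T N T T T N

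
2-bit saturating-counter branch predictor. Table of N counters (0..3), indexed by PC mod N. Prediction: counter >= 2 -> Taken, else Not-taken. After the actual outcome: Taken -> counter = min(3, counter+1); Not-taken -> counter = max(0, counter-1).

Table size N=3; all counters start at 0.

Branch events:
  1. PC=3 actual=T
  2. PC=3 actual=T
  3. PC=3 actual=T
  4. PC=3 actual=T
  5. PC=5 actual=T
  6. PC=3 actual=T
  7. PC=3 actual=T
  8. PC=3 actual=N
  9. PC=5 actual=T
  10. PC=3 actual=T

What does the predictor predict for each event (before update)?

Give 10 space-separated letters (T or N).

Ev 1: PC=3 idx=0 pred=N actual=T -> ctr[0]=1
Ev 2: PC=3 idx=0 pred=N actual=T -> ctr[0]=2
Ev 3: PC=3 idx=0 pred=T actual=T -> ctr[0]=3
Ev 4: PC=3 idx=0 pred=T actual=T -> ctr[0]=3
Ev 5: PC=5 idx=2 pred=N actual=T -> ctr[2]=1
Ev 6: PC=3 idx=0 pred=T actual=T -> ctr[0]=3
Ev 7: PC=3 idx=0 pred=T actual=T -> ctr[0]=3
Ev 8: PC=3 idx=0 pred=T actual=N -> ctr[0]=2
Ev 9: PC=5 idx=2 pred=N actual=T -> ctr[2]=2
Ev 10: PC=3 idx=0 pred=T actual=T -> ctr[0]=3

Answer: N N T T N T T T N T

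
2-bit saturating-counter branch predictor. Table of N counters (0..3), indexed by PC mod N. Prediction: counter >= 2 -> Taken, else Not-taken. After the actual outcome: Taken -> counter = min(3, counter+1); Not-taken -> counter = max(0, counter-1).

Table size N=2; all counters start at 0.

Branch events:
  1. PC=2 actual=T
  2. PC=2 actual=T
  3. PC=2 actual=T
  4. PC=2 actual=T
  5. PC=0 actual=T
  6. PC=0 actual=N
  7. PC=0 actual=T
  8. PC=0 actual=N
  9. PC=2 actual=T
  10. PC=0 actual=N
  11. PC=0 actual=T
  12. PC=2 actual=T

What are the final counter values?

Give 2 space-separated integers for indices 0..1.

Answer: 3 0

Derivation:
Ev 1: PC=2 idx=0 pred=N actual=T -> ctr[0]=1
Ev 2: PC=2 idx=0 pred=N actual=T -> ctr[0]=2
Ev 3: PC=2 idx=0 pred=T actual=T -> ctr[0]=3
Ev 4: PC=2 idx=0 pred=T actual=T -> ctr[0]=3
Ev 5: PC=0 idx=0 pred=T actual=T -> ctr[0]=3
Ev 6: PC=0 idx=0 pred=T actual=N -> ctr[0]=2
Ev 7: PC=0 idx=0 pred=T actual=T -> ctr[0]=3
Ev 8: PC=0 idx=0 pred=T actual=N -> ctr[0]=2
Ev 9: PC=2 idx=0 pred=T actual=T -> ctr[0]=3
Ev 10: PC=0 idx=0 pred=T actual=N -> ctr[0]=2
Ev 11: PC=0 idx=0 pred=T actual=T -> ctr[0]=3
Ev 12: PC=2 idx=0 pred=T actual=T -> ctr[0]=3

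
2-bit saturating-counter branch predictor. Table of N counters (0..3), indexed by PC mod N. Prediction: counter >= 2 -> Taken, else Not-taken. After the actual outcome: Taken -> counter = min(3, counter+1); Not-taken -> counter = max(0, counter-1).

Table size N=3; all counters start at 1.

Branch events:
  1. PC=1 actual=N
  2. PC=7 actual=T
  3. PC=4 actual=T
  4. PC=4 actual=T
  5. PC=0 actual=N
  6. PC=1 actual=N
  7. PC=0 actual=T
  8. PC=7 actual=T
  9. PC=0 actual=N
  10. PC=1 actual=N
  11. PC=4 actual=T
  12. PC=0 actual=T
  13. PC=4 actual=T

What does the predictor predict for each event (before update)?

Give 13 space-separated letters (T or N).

Ev 1: PC=1 idx=1 pred=N actual=N -> ctr[1]=0
Ev 2: PC=7 idx=1 pred=N actual=T -> ctr[1]=1
Ev 3: PC=4 idx=1 pred=N actual=T -> ctr[1]=2
Ev 4: PC=4 idx=1 pred=T actual=T -> ctr[1]=3
Ev 5: PC=0 idx=0 pred=N actual=N -> ctr[0]=0
Ev 6: PC=1 idx=1 pred=T actual=N -> ctr[1]=2
Ev 7: PC=0 idx=0 pred=N actual=T -> ctr[0]=1
Ev 8: PC=7 idx=1 pred=T actual=T -> ctr[1]=3
Ev 9: PC=0 idx=0 pred=N actual=N -> ctr[0]=0
Ev 10: PC=1 idx=1 pred=T actual=N -> ctr[1]=2
Ev 11: PC=4 idx=1 pred=T actual=T -> ctr[1]=3
Ev 12: PC=0 idx=0 pred=N actual=T -> ctr[0]=1
Ev 13: PC=4 idx=1 pred=T actual=T -> ctr[1]=3

Answer: N N N T N T N T N T T N T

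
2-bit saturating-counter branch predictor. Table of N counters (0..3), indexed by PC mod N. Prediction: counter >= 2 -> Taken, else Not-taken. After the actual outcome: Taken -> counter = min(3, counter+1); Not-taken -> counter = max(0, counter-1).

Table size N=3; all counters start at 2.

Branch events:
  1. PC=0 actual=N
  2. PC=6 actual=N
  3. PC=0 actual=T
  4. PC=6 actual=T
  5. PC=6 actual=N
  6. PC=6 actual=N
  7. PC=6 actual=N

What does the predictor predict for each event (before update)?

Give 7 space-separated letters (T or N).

Ev 1: PC=0 idx=0 pred=T actual=N -> ctr[0]=1
Ev 2: PC=6 idx=0 pred=N actual=N -> ctr[0]=0
Ev 3: PC=0 idx=0 pred=N actual=T -> ctr[0]=1
Ev 4: PC=6 idx=0 pred=N actual=T -> ctr[0]=2
Ev 5: PC=6 idx=0 pred=T actual=N -> ctr[0]=1
Ev 6: PC=6 idx=0 pred=N actual=N -> ctr[0]=0
Ev 7: PC=6 idx=0 pred=N actual=N -> ctr[0]=0

Answer: T N N N T N N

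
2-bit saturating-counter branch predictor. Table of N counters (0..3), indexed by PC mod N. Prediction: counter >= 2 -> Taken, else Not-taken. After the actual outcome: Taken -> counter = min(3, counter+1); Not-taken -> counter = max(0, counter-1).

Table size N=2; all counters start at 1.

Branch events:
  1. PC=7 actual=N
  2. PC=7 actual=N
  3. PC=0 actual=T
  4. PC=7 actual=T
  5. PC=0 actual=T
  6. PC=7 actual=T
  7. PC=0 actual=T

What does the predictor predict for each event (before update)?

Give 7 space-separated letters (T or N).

Ev 1: PC=7 idx=1 pred=N actual=N -> ctr[1]=0
Ev 2: PC=7 idx=1 pred=N actual=N -> ctr[1]=0
Ev 3: PC=0 idx=0 pred=N actual=T -> ctr[0]=2
Ev 4: PC=7 idx=1 pred=N actual=T -> ctr[1]=1
Ev 5: PC=0 idx=0 pred=T actual=T -> ctr[0]=3
Ev 6: PC=7 idx=1 pred=N actual=T -> ctr[1]=2
Ev 7: PC=0 idx=0 pred=T actual=T -> ctr[0]=3

Answer: N N N N T N T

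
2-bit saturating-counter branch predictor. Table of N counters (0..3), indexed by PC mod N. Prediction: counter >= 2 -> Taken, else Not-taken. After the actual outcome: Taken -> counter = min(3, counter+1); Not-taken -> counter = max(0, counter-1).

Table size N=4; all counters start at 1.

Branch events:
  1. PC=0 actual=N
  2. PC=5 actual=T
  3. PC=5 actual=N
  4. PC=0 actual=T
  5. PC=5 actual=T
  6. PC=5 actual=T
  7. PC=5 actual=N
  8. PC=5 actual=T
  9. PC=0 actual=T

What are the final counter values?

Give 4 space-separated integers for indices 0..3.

Answer: 2 3 1 1

Derivation:
Ev 1: PC=0 idx=0 pred=N actual=N -> ctr[0]=0
Ev 2: PC=5 idx=1 pred=N actual=T -> ctr[1]=2
Ev 3: PC=5 idx=1 pred=T actual=N -> ctr[1]=1
Ev 4: PC=0 idx=0 pred=N actual=T -> ctr[0]=1
Ev 5: PC=5 idx=1 pred=N actual=T -> ctr[1]=2
Ev 6: PC=5 idx=1 pred=T actual=T -> ctr[1]=3
Ev 7: PC=5 idx=1 pred=T actual=N -> ctr[1]=2
Ev 8: PC=5 idx=1 pred=T actual=T -> ctr[1]=3
Ev 9: PC=0 idx=0 pred=N actual=T -> ctr[0]=2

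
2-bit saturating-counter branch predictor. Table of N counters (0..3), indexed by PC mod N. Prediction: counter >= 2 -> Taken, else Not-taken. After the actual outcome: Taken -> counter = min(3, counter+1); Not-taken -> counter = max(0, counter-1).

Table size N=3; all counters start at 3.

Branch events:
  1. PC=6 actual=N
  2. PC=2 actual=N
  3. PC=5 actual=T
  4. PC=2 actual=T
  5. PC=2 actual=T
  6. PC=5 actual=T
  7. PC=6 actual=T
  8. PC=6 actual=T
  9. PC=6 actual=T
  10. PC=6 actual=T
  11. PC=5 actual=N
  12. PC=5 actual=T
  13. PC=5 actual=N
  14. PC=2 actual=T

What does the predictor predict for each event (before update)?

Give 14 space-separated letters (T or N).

Ev 1: PC=6 idx=0 pred=T actual=N -> ctr[0]=2
Ev 2: PC=2 idx=2 pred=T actual=N -> ctr[2]=2
Ev 3: PC=5 idx=2 pred=T actual=T -> ctr[2]=3
Ev 4: PC=2 idx=2 pred=T actual=T -> ctr[2]=3
Ev 5: PC=2 idx=2 pred=T actual=T -> ctr[2]=3
Ev 6: PC=5 idx=2 pred=T actual=T -> ctr[2]=3
Ev 7: PC=6 idx=0 pred=T actual=T -> ctr[0]=3
Ev 8: PC=6 idx=0 pred=T actual=T -> ctr[0]=3
Ev 9: PC=6 idx=0 pred=T actual=T -> ctr[0]=3
Ev 10: PC=6 idx=0 pred=T actual=T -> ctr[0]=3
Ev 11: PC=5 idx=2 pred=T actual=N -> ctr[2]=2
Ev 12: PC=5 idx=2 pred=T actual=T -> ctr[2]=3
Ev 13: PC=5 idx=2 pred=T actual=N -> ctr[2]=2
Ev 14: PC=2 idx=2 pred=T actual=T -> ctr[2]=3

Answer: T T T T T T T T T T T T T T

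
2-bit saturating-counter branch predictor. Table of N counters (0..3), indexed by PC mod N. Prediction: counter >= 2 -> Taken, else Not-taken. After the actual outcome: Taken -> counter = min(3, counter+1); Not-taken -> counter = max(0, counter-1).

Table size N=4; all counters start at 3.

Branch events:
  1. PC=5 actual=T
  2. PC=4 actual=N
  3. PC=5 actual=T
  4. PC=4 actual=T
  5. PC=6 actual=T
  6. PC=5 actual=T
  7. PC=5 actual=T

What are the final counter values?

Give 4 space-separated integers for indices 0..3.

Ev 1: PC=5 idx=1 pred=T actual=T -> ctr[1]=3
Ev 2: PC=4 idx=0 pred=T actual=N -> ctr[0]=2
Ev 3: PC=5 idx=1 pred=T actual=T -> ctr[1]=3
Ev 4: PC=4 idx=0 pred=T actual=T -> ctr[0]=3
Ev 5: PC=6 idx=2 pred=T actual=T -> ctr[2]=3
Ev 6: PC=5 idx=1 pred=T actual=T -> ctr[1]=3
Ev 7: PC=5 idx=1 pred=T actual=T -> ctr[1]=3

Answer: 3 3 3 3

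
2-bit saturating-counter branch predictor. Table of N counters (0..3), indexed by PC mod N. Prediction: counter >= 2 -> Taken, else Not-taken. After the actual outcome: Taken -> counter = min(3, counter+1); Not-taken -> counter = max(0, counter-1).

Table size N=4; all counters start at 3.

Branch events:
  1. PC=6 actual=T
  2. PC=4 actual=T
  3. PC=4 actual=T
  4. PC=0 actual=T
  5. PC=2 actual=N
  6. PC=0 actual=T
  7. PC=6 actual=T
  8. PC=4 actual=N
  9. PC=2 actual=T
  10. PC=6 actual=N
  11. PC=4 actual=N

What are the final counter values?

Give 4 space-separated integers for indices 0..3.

Answer: 1 3 2 3

Derivation:
Ev 1: PC=6 idx=2 pred=T actual=T -> ctr[2]=3
Ev 2: PC=4 idx=0 pred=T actual=T -> ctr[0]=3
Ev 3: PC=4 idx=0 pred=T actual=T -> ctr[0]=3
Ev 4: PC=0 idx=0 pred=T actual=T -> ctr[0]=3
Ev 5: PC=2 idx=2 pred=T actual=N -> ctr[2]=2
Ev 6: PC=0 idx=0 pred=T actual=T -> ctr[0]=3
Ev 7: PC=6 idx=2 pred=T actual=T -> ctr[2]=3
Ev 8: PC=4 idx=0 pred=T actual=N -> ctr[0]=2
Ev 9: PC=2 idx=2 pred=T actual=T -> ctr[2]=3
Ev 10: PC=6 idx=2 pred=T actual=N -> ctr[2]=2
Ev 11: PC=4 idx=0 pred=T actual=N -> ctr[0]=1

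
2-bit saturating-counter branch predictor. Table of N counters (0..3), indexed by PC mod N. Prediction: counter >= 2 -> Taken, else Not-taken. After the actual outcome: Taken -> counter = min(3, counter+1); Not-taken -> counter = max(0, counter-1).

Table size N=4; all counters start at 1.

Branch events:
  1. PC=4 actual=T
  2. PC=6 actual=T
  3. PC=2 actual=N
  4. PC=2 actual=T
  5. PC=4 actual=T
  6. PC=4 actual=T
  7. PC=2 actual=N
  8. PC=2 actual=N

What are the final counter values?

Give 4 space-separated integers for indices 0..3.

Answer: 3 1 0 1

Derivation:
Ev 1: PC=4 idx=0 pred=N actual=T -> ctr[0]=2
Ev 2: PC=6 idx=2 pred=N actual=T -> ctr[2]=2
Ev 3: PC=2 idx=2 pred=T actual=N -> ctr[2]=1
Ev 4: PC=2 idx=2 pred=N actual=T -> ctr[2]=2
Ev 5: PC=4 idx=0 pred=T actual=T -> ctr[0]=3
Ev 6: PC=4 idx=0 pred=T actual=T -> ctr[0]=3
Ev 7: PC=2 idx=2 pred=T actual=N -> ctr[2]=1
Ev 8: PC=2 idx=2 pred=N actual=N -> ctr[2]=0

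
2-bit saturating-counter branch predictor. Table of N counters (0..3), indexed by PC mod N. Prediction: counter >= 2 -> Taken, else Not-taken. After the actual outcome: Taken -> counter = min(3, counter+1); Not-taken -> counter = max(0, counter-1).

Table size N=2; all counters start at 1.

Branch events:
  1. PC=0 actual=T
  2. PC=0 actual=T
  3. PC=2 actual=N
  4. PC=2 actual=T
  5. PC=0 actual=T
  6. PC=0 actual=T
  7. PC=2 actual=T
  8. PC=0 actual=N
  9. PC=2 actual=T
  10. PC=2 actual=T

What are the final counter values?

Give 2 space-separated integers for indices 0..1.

Answer: 3 1

Derivation:
Ev 1: PC=0 idx=0 pred=N actual=T -> ctr[0]=2
Ev 2: PC=0 idx=0 pred=T actual=T -> ctr[0]=3
Ev 3: PC=2 idx=0 pred=T actual=N -> ctr[0]=2
Ev 4: PC=2 idx=0 pred=T actual=T -> ctr[0]=3
Ev 5: PC=0 idx=0 pred=T actual=T -> ctr[0]=3
Ev 6: PC=0 idx=0 pred=T actual=T -> ctr[0]=3
Ev 7: PC=2 idx=0 pred=T actual=T -> ctr[0]=3
Ev 8: PC=0 idx=0 pred=T actual=N -> ctr[0]=2
Ev 9: PC=2 idx=0 pred=T actual=T -> ctr[0]=3
Ev 10: PC=2 idx=0 pred=T actual=T -> ctr[0]=3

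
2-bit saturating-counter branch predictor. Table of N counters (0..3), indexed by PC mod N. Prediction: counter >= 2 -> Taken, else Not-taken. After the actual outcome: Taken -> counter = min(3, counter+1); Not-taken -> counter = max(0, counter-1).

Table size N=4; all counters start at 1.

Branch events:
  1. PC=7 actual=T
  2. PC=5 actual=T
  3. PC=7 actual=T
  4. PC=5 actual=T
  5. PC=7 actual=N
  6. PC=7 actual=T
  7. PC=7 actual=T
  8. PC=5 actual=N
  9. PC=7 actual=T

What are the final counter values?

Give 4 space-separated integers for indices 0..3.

Ev 1: PC=7 idx=3 pred=N actual=T -> ctr[3]=2
Ev 2: PC=5 idx=1 pred=N actual=T -> ctr[1]=2
Ev 3: PC=7 idx=3 pred=T actual=T -> ctr[3]=3
Ev 4: PC=5 idx=1 pred=T actual=T -> ctr[1]=3
Ev 5: PC=7 idx=3 pred=T actual=N -> ctr[3]=2
Ev 6: PC=7 idx=3 pred=T actual=T -> ctr[3]=3
Ev 7: PC=7 idx=3 pred=T actual=T -> ctr[3]=3
Ev 8: PC=5 idx=1 pred=T actual=N -> ctr[1]=2
Ev 9: PC=7 idx=3 pred=T actual=T -> ctr[3]=3

Answer: 1 2 1 3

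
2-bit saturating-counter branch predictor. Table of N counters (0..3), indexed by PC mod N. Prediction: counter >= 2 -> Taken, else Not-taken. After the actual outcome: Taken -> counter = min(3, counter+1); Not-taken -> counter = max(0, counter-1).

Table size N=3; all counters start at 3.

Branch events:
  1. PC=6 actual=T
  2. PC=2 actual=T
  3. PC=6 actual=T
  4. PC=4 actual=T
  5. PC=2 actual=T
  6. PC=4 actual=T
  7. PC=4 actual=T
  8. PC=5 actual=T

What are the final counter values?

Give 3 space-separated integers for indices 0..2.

Ev 1: PC=6 idx=0 pred=T actual=T -> ctr[0]=3
Ev 2: PC=2 idx=2 pred=T actual=T -> ctr[2]=3
Ev 3: PC=6 idx=0 pred=T actual=T -> ctr[0]=3
Ev 4: PC=4 idx=1 pred=T actual=T -> ctr[1]=3
Ev 5: PC=2 idx=2 pred=T actual=T -> ctr[2]=3
Ev 6: PC=4 idx=1 pred=T actual=T -> ctr[1]=3
Ev 7: PC=4 idx=1 pred=T actual=T -> ctr[1]=3
Ev 8: PC=5 idx=2 pred=T actual=T -> ctr[2]=3

Answer: 3 3 3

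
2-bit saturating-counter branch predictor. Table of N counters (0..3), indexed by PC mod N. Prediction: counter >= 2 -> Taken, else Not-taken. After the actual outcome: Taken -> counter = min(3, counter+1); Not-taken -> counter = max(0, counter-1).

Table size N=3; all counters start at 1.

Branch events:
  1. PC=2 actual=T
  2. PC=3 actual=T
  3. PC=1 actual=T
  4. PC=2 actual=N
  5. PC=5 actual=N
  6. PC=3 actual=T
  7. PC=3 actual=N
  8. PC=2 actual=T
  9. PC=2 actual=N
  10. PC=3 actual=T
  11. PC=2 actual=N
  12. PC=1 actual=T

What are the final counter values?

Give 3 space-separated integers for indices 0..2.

Ev 1: PC=2 idx=2 pred=N actual=T -> ctr[2]=2
Ev 2: PC=3 idx=0 pred=N actual=T -> ctr[0]=2
Ev 3: PC=1 idx=1 pred=N actual=T -> ctr[1]=2
Ev 4: PC=2 idx=2 pred=T actual=N -> ctr[2]=1
Ev 5: PC=5 idx=2 pred=N actual=N -> ctr[2]=0
Ev 6: PC=3 idx=0 pred=T actual=T -> ctr[0]=3
Ev 7: PC=3 idx=0 pred=T actual=N -> ctr[0]=2
Ev 8: PC=2 idx=2 pred=N actual=T -> ctr[2]=1
Ev 9: PC=2 idx=2 pred=N actual=N -> ctr[2]=0
Ev 10: PC=3 idx=0 pred=T actual=T -> ctr[0]=3
Ev 11: PC=2 idx=2 pred=N actual=N -> ctr[2]=0
Ev 12: PC=1 idx=1 pred=T actual=T -> ctr[1]=3

Answer: 3 3 0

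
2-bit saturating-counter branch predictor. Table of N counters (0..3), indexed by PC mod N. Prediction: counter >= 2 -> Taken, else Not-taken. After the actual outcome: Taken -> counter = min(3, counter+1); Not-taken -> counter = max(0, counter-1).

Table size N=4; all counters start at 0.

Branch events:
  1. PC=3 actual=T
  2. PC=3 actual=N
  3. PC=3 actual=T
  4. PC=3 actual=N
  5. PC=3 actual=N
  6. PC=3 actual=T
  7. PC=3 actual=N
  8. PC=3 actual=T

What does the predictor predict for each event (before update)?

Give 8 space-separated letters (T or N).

Answer: N N N N N N N N

Derivation:
Ev 1: PC=3 idx=3 pred=N actual=T -> ctr[3]=1
Ev 2: PC=3 idx=3 pred=N actual=N -> ctr[3]=0
Ev 3: PC=3 idx=3 pred=N actual=T -> ctr[3]=1
Ev 4: PC=3 idx=3 pred=N actual=N -> ctr[3]=0
Ev 5: PC=3 idx=3 pred=N actual=N -> ctr[3]=0
Ev 6: PC=3 idx=3 pred=N actual=T -> ctr[3]=1
Ev 7: PC=3 idx=3 pred=N actual=N -> ctr[3]=0
Ev 8: PC=3 idx=3 pred=N actual=T -> ctr[3]=1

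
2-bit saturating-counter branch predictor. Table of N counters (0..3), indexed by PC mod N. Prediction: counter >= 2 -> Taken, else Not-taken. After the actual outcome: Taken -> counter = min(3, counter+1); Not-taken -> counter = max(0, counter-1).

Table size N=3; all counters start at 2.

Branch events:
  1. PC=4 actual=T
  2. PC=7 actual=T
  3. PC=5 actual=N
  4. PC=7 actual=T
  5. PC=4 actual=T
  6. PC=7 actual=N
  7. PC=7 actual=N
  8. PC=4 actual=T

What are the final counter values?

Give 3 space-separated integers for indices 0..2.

Answer: 2 2 1

Derivation:
Ev 1: PC=4 idx=1 pred=T actual=T -> ctr[1]=3
Ev 2: PC=7 idx=1 pred=T actual=T -> ctr[1]=3
Ev 3: PC=5 idx=2 pred=T actual=N -> ctr[2]=1
Ev 4: PC=7 idx=1 pred=T actual=T -> ctr[1]=3
Ev 5: PC=4 idx=1 pred=T actual=T -> ctr[1]=3
Ev 6: PC=7 idx=1 pred=T actual=N -> ctr[1]=2
Ev 7: PC=7 idx=1 pred=T actual=N -> ctr[1]=1
Ev 8: PC=4 idx=1 pred=N actual=T -> ctr[1]=2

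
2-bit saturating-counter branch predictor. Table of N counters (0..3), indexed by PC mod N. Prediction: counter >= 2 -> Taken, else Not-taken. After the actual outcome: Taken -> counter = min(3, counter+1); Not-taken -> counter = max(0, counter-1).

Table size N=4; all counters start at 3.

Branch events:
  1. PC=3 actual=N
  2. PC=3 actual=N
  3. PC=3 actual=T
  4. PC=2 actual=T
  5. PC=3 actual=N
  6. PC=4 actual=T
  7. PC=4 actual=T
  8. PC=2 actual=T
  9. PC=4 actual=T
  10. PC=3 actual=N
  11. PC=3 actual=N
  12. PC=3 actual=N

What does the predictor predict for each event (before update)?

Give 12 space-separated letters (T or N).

Answer: T T N T T T T T T N N N

Derivation:
Ev 1: PC=3 idx=3 pred=T actual=N -> ctr[3]=2
Ev 2: PC=3 idx=3 pred=T actual=N -> ctr[3]=1
Ev 3: PC=3 idx=3 pred=N actual=T -> ctr[3]=2
Ev 4: PC=2 idx=2 pred=T actual=T -> ctr[2]=3
Ev 5: PC=3 idx=3 pred=T actual=N -> ctr[3]=1
Ev 6: PC=4 idx=0 pred=T actual=T -> ctr[0]=3
Ev 7: PC=4 idx=0 pred=T actual=T -> ctr[0]=3
Ev 8: PC=2 idx=2 pred=T actual=T -> ctr[2]=3
Ev 9: PC=4 idx=0 pred=T actual=T -> ctr[0]=3
Ev 10: PC=3 idx=3 pred=N actual=N -> ctr[3]=0
Ev 11: PC=3 idx=3 pred=N actual=N -> ctr[3]=0
Ev 12: PC=3 idx=3 pred=N actual=N -> ctr[3]=0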